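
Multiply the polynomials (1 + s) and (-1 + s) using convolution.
Ascending coefficients: a = [1, 1], b = [-1, 1]. c[0] = 1×-1 = -1; c[1] = 1×1 + 1×-1 = 0; c[2] = 1×1 = 1. Result coefficients: [-1, 0, 1] → -1 + s^2

-1 + s^2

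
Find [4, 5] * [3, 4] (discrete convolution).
y[0] = 4×3 = 12; y[1] = 4×4 + 5×3 = 31; y[2] = 5×4 = 20

[12, 31, 20]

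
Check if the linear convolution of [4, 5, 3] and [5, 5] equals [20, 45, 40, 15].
Recompute linear convolution of [4, 5, 3] and [5, 5]: y[0] = 4×5 = 20; y[1] = 4×5 + 5×5 = 45; y[2] = 5×5 + 3×5 = 40; y[3] = 3×5 = 15 → [20, 45, 40, 15]. Given [20, 45, 40, 15] matches, so answer: Yes

Yes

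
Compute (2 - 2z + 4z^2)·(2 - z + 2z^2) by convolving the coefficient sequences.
Ascending coefficients: a = [2, -2, 4], b = [2, -1, 2]. c[0] = 2×2 = 4; c[1] = 2×-1 + -2×2 = -6; c[2] = 2×2 + -2×-1 + 4×2 = 14; c[3] = -2×2 + 4×-1 = -8; c[4] = 4×2 = 8. Result coefficients: [4, -6, 14, -8, 8] → 4 - 6z + 14z^2 - 8z^3 + 8z^4

4 - 6z + 14z^2 - 8z^3 + 8z^4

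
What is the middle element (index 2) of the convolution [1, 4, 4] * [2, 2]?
Use y[k] = Σ_i a[i]·b[k-i] at k=2. y[2] = 4×2 + 4×2 = 16

16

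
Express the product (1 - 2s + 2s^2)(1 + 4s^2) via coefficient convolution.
Ascending coefficients: a = [1, -2, 2], b = [1, 0, 4]. c[0] = 1×1 = 1; c[1] = 1×0 + -2×1 = -2; c[2] = 1×4 + -2×0 + 2×1 = 6; c[3] = -2×4 + 2×0 = -8; c[4] = 2×4 = 8. Result coefficients: [1, -2, 6, -8, 8] → 1 - 2s + 6s^2 - 8s^3 + 8s^4

1 - 2s + 6s^2 - 8s^3 + 8s^4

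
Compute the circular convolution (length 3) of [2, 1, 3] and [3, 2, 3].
Use y[k] = Σ_j x[j]·h[(k-j) mod 3]. y[0] = 2×3 + 1×3 + 3×2 = 15; y[1] = 2×2 + 1×3 + 3×3 = 16; y[2] = 2×3 + 1×2 + 3×3 = 17. Result: [15, 16, 17]

[15, 16, 17]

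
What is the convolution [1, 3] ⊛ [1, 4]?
y[0] = 1×1 = 1; y[1] = 1×4 + 3×1 = 7; y[2] = 3×4 = 12

[1, 7, 12]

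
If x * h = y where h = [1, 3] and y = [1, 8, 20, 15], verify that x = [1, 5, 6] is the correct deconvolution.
Forward-compute [1, 5, 6] * [1, 3]: y[0] = 1×1 = 1; y[1] = 1×3 + 5×1 = 8; y[2] = 5×3 + 6×1 = 21; y[3] = 6×3 = 18 → [1, 8, 21, 18]. Does not match given y = [1, 8, 20, 15].

Not verified. [1, 5, 6] * [1, 3] = [1, 8, 21, 18], which differs from [1, 8, 20, 15] at index 2.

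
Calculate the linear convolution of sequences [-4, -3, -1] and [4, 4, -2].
y[0] = -4×4 = -16; y[1] = -4×4 + -3×4 = -28; y[2] = -4×-2 + -3×4 + -1×4 = -8; y[3] = -3×-2 + -1×4 = 2; y[4] = -1×-2 = 2

[-16, -28, -8, 2, 2]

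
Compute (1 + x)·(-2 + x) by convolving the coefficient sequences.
Ascending coefficients: a = [1, 1], b = [-2, 1]. c[0] = 1×-2 = -2; c[1] = 1×1 + 1×-2 = -1; c[2] = 1×1 = 1. Result coefficients: [-2, -1, 1] → -2 - x + x^2

-2 - x + x^2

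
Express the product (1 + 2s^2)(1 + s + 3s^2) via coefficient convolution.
Ascending coefficients: a = [1, 0, 2], b = [1, 1, 3]. c[0] = 1×1 = 1; c[1] = 1×1 + 0×1 = 1; c[2] = 1×3 + 0×1 + 2×1 = 5; c[3] = 0×3 + 2×1 = 2; c[4] = 2×3 = 6. Result coefficients: [1, 1, 5, 2, 6] → 1 + s + 5s^2 + 2s^3 + 6s^4

1 + s + 5s^2 + 2s^3 + 6s^4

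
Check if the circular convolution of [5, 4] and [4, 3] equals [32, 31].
Recompute circular convolution of [5, 4] and [4, 3]: y[0] = 5×4 + 4×3 = 32; y[1] = 5×3 + 4×4 = 31 → [32, 31]. Given [32, 31] matches, so answer: Yes

Yes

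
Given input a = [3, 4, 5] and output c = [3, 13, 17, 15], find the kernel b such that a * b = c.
Output length 4 = len(a) + len(b) - 1 ⇒ len(b) = 2. Solve b forward using b[k] = (c[k] - Σ_{i≥1} a[i]·b[k-i]) / a[0]: b[0] = c[0] / a[0] = 3 / 3 = 1; b[1] = (c[1] - 4×1) / a[0] = (13 - 4×1) / 3 = 3. So b = [1, 3]. Forward-check [3, 4, 5] * [1, 3]: c[0] = 3×1 = 3; c[1] = 3×3 + 4×1 = 13; c[2] = 4×3 + 5×1 = 17; c[3] = 5×3 = 15 → [3, 13, 17, 15] ✓

[1, 3]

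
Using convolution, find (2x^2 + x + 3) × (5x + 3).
Ascending coefficients: a = [3, 1, 2], b = [3, 5]. c[0] = 3×3 = 9; c[1] = 3×5 + 1×3 = 18; c[2] = 1×5 + 2×3 = 11; c[3] = 2×5 = 10. Result coefficients: [9, 18, 11, 10] → 10x^3 + 11x^2 + 18x + 9

10x^3 + 11x^2 + 18x + 9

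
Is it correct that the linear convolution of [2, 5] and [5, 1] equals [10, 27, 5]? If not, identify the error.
Recompute linear convolution of [2, 5] and [5, 1]: y[0] = 2×5 = 10; y[1] = 2×1 + 5×5 = 27; y[2] = 5×1 = 5 → [10, 27, 5]. Given [10, 27, 5] matches, so answer: Yes

Yes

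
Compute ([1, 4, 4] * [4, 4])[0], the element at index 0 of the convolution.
Use y[k] = Σ_i a[i]·b[k-i] at k=0. y[0] = 1×4 = 4

4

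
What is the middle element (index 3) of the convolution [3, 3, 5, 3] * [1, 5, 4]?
Use y[k] = Σ_i a[i]·b[k-i] at k=3. y[3] = 3×4 + 5×5 + 3×1 = 40

40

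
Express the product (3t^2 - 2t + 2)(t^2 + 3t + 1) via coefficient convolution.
Ascending coefficients: a = [2, -2, 3], b = [1, 3, 1]. c[0] = 2×1 = 2; c[1] = 2×3 + -2×1 = 4; c[2] = 2×1 + -2×3 + 3×1 = -1; c[3] = -2×1 + 3×3 = 7; c[4] = 3×1 = 3. Result coefficients: [2, 4, -1, 7, 3] → 3t^4 + 7t^3 - t^2 + 4t + 2

3t^4 + 7t^3 - t^2 + 4t + 2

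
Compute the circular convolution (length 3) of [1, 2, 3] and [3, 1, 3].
Use y[k] = Σ_j x[j]·h[(k-j) mod 3]. y[0] = 1×3 + 2×3 + 3×1 = 12; y[1] = 1×1 + 2×3 + 3×3 = 16; y[2] = 1×3 + 2×1 + 3×3 = 14. Result: [12, 16, 14]

[12, 16, 14]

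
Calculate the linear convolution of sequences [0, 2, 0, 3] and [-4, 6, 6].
y[0] = 0×-4 = 0; y[1] = 0×6 + 2×-4 = -8; y[2] = 0×6 + 2×6 + 0×-4 = 12; y[3] = 2×6 + 0×6 + 3×-4 = 0; y[4] = 0×6 + 3×6 = 18; y[5] = 3×6 = 18

[0, -8, 12, 0, 18, 18]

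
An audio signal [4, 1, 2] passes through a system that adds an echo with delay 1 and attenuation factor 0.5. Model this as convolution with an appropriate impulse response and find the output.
Direct-path + delayed-attenuated-path model → impulse response h = [1, 0.5] (1 at lag 0, 0.5 at lag 1). Output y[n] = x[n] + 0.5·x[n - 1] (with x[n] = 0 outside 0..2): y[0] = 4 + 0.5×0 = 4; y[1] = 1 + 0.5×4 = 3.0; y[2] = 2 + 0.5×1 = 2.5; y[3] = 0 + 0.5×2 = 1.0. So y = [4, 3.0, 2.5, 1.0]

[4, 3.0, 2.5, 1.0]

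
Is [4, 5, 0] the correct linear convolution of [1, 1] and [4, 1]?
Recompute linear convolution of [1, 1] and [4, 1]: y[0] = 1×4 = 4; y[1] = 1×1 + 1×4 = 5; y[2] = 1×1 = 1 → [4, 5, 1]. Compare to given [4, 5, 0]: they differ at index 2: given 0, correct 1, so answer: No

No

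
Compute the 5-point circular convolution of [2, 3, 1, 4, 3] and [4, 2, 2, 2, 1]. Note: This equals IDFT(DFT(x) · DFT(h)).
Either evaluate y[k] = Σ_j x[j]·h[(k-j) mod 5] directly, or use IDFT(DFT(x) · DFT(h)). y[0] = 2×4 + 3×1 + 1×2 + 4×2 + 3×2 = 27; y[1] = 2×2 + 3×4 + 1×1 + 4×2 + 3×2 = 31; y[2] = 2×2 + 3×2 + 1×4 + 4×1 + 3×2 = 24; y[3] = 2×2 + 3×2 + 1×2 + 4×4 + 3×1 = 31; y[4] = 2×1 + 3×2 + 1×2 + 4×2 + 3×4 = 30. Result: [27, 31, 24, 31, 30]

[27, 31, 24, 31, 30]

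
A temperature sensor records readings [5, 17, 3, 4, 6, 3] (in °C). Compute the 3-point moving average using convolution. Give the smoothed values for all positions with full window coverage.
3-point moving average kernel = [1, 1, 1]. Apply in 'valid' mode (full window coverage): avg[0] = (5 + 17 + 3) / 3 = 8.33; avg[1] = (17 + 3 + 4) / 3 = 8.0; avg[2] = (3 + 4 + 6) / 3 = 4.33; avg[3] = (4 + 6 + 3) / 3 = 4.33. Smoothed values: [8.33, 8.0, 4.33, 4.33]

[8.33, 8.0, 4.33, 4.33]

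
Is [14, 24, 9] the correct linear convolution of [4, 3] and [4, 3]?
Recompute linear convolution of [4, 3] and [4, 3]: y[0] = 4×4 = 16; y[1] = 4×3 + 3×4 = 24; y[2] = 3×3 = 9 → [16, 24, 9]. Compare to given [14, 24, 9]: they differ at index 0: given 14, correct 16, so answer: No

No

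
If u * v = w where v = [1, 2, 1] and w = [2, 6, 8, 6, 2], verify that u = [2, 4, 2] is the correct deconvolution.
Forward-compute [2, 4, 2] * [1, 2, 1]: w[0] = 2×1 = 2; w[1] = 2×2 + 4×1 = 8; w[2] = 2×1 + 4×2 + 2×1 = 12; w[3] = 4×1 + 2×2 = 8; w[4] = 2×1 = 2 → [2, 8, 12, 8, 2]. Does not match given w = [2, 6, 8, 6, 2].

Not verified. [2, 4, 2] * [1, 2, 1] = [2, 8, 12, 8, 2], which differs from [2, 6, 8, 6, 2] at index 1.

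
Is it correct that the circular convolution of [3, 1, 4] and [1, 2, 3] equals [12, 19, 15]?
Recompute circular convolution of [3, 1, 4] and [1, 2, 3]: y[0] = 3×1 + 1×3 + 4×2 = 14; y[1] = 3×2 + 1×1 + 4×3 = 19; y[2] = 3×3 + 1×2 + 4×1 = 15 → [14, 19, 15]. Compare to given [12, 19, 15]: they differ at index 0: given 12, correct 14, so answer: No

No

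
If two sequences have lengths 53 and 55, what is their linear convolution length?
Linear/full convolution length: m + n - 1 = 53 + 55 - 1 = 107

107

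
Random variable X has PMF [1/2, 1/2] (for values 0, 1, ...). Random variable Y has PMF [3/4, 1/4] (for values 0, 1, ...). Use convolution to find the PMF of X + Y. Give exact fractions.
P(X+Y=k) = Σ_i P(X=i)·P(Y=k-i) — a convolution of [1/2, 1/2] and [3/4, 1/4]. P(X+Y=0) = (1/2)×(3/4) = 3/8; P(X+Y=1) = (1/2)×(1/4) + (1/2)×(3/4) = 1/8 + 3/8 = 1/2; P(X+Y=2) = (1/2)×(1/4) = 1/8. PMF: [3/8, 1/2, 1/8] (sums to 1 ✓)

[3/8, 1/2, 1/8]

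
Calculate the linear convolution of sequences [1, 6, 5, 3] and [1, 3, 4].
y[0] = 1×1 = 1; y[1] = 1×3 + 6×1 = 9; y[2] = 1×4 + 6×3 + 5×1 = 27; y[3] = 6×4 + 5×3 + 3×1 = 42; y[4] = 5×4 + 3×3 = 29; y[5] = 3×4 = 12

[1, 9, 27, 42, 29, 12]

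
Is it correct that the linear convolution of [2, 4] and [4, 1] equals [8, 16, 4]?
Recompute linear convolution of [2, 4] and [4, 1]: y[0] = 2×4 = 8; y[1] = 2×1 + 4×4 = 18; y[2] = 4×1 = 4 → [8, 18, 4]. Compare to given [8, 16, 4]: they differ at index 1: given 16, correct 18, so answer: No

No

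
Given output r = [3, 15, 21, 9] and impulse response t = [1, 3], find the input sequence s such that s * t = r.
Deconvolve r=[3, 15, 21, 9] by t=[1, 3]. Since t[0]=1, solve forward: s[0] = r[0] / 1 = 3; s[1] = (r[1] - 3×3) / 1 = 6; s[2] = (r[2] - 6×3) / 1 = 3. So s = [3, 6, 3]. Check by forward convolution: r[0] = 3×1 = 3; r[1] = 3×3 + 6×1 = 15; r[2] = 6×3 + 3×1 = 21; r[3] = 3×3 = 9

[3, 6, 3]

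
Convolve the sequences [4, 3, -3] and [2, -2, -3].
y[0] = 4×2 = 8; y[1] = 4×-2 + 3×2 = -2; y[2] = 4×-3 + 3×-2 + -3×2 = -24; y[3] = 3×-3 + -3×-2 = -3; y[4] = -3×-3 = 9

[8, -2, -24, -3, 9]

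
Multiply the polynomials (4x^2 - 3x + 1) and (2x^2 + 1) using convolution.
Ascending coefficients: a = [1, -3, 4], b = [1, 0, 2]. c[0] = 1×1 = 1; c[1] = 1×0 + -3×1 = -3; c[2] = 1×2 + -3×0 + 4×1 = 6; c[3] = -3×2 + 4×0 = -6; c[4] = 4×2 = 8. Result coefficients: [1, -3, 6, -6, 8] → 8x^4 - 6x^3 + 6x^2 - 3x + 1

8x^4 - 6x^3 + 6x^2 - 3x + 1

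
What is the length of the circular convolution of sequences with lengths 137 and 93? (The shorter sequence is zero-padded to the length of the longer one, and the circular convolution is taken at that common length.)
Circular convolution (zero-padding the shorter input) has length max(m, n) = max(137, 93) = 137

137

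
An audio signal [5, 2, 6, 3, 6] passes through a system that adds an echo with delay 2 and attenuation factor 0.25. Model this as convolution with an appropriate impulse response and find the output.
Direct-path + delayed-attenuated-path model → impulse response h = [1, 0, 0.25] (1 at lag 0, 0.25 at lag 2). Output y[n] = x[n] + 0.25·x[n - 2] (with x[n] = 0 outside 0..4): y[0] = 5 + 0.25×0 = 5; y[1] = 2 + 0.25×0 = 2; y[2] = 6 + 0.25×5 = 7.25; y[3] = 3 + 0.25×2 = 3.5; y[4] = 6 + 0.25×6 = 7.5; y[5] = 0 + 0.25×3 = 0.75; y[6] = 0 + 0.25×6 = 1.5. So y = [5, 2, 7.25, 3.5, 7.5, 0.75, 1.5]

[5, 2, 7.25, 3.5, 7.5, 0.75, 1.5]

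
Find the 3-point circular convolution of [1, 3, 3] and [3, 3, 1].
Use y[k] = Σ_j x[j]·h[(k-j) mod 3]. y[0] = 1×3 + 3×1 + 3×3 = 15; y[1] = 1×3 + 3×3 + 3×1 = 15; y[2] = 1×1 + 3×3 + 3×3 = 19. Result: [15, 15, 19]

[15, 15, 19]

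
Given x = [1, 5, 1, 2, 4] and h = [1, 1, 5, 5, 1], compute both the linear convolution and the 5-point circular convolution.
Linear: y_lin[0] = 1×1 = 1; y_lin[1] = 1×1 + 5×1 = 6; y_lin[2] = 1×5 + 5×1 + 1×1 = 11; y_lin[3] = 1×5 + 5×5 + 1×1 + 2×1 = 33; y_lin[4] = 1×1 + 5×5 + 1×5 + 2×1 + 4×1 = 37; y_lin[5] = 5×1 + 1×5 + 2×5 + 4×1 = 24; y_lin[6] = 1×1 + 2×5 + 4×5 = 31; y_lin[7] = 2×1 + 4×5 = 22; y_lin[8] = 4×1 = 4 → [1, 6, 11, 33, 37, 24, 31, 22, 4]. Circular (length 5): y[0] = 1×1 + 5×1 + 1×5 + 2×5 + 4×1 = 25; y[1] = 1×1 + 5×1 + 1×1 + 2×5 + 4×5 = 37; y[2] = 1×5 + 5×1 + 1×1 + 2×1 + 4×5 = 33; y[3] = 1×5 + 5×5 + 1×1 + 2×1 + 4×1 = 37; y[4] = 1×1 + 5×5 + 1×5 + 2×1 + 4×1 = 37 → [25, 37, 33, 37, 37]

Linear: [1, 6, 11, 33, 37, 24, 31, 22, 4], Circular: [25, 37, 33, 37, 37]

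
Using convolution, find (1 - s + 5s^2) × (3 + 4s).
Ascending coefficients: a = [1, -1, 5], b = [3, 4]. c[0] = 1×3 = 3; c[1] = 1×4 + -1×3 = 1; c[2] = -1×4 + 5×3 = 11; c[3] = 5×4 = 20. Result coefficients: [3, 1, 11, 20] → 3 + s + 11s^2 + 20s^3

3 + s + 11s^2 + 20s^3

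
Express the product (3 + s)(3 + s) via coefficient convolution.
Ascending coefficients: a = [3, 1], b = [3, 1]. c[0] = 3×3 = 9; c[1] = 3×1 + 1×3 = 6; c[2] = 1×1 = 1. Result coefficients: [9, 6, 1] → 9 + 6s + s^2

9 + 6s + s^2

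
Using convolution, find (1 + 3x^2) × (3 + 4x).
Ascending coefficients: a = [1, 0, 3], b = [3, 4]. c[0] = 1×3 = 3; c[1] = 1×4 + 0×3 = 4; c[2] = 0×4 + 3×3 = 9; c[3] = 3×4 = 12. Result coefficients: [3, 4, 9, 12] → 3 + 4x + 9x^2 + 12x^3

3 + 4x + 9x^2 + 12x^3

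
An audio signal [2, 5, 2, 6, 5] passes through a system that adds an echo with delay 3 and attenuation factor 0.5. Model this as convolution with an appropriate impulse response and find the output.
Direct-path + delayed-attenuated-path model → impulse response h = [1, 0, 0, 0.5] (1 at lag 0, 0.5 at lag 3). Output y[n] = x[n] + 0.5·x[n - 3] (with x[n] = 0 outside 0..4): y[0] = 2 + 0.5×0 = 2; y[1] = 5 + 0.5×0 = 5; y[2] = 2 + 0.5×0 = 2; y[3] = 6 + 0.5×2 = 7.0; y[4] = 5 + 0.5×5 = 7.5; y[5] = 0 + 0.5×2 = 1.0; y[6] = 0 + 0.5×6 = 3.0; y[7] = 0 + 0.5×5 = 2.5. So y = [2, 5, 2, 7.0, 7.5, 1.0, 3.0, 2.5]

[2, 5, 2, 7.0, 7.5, 1.0, 3.0, 2.5]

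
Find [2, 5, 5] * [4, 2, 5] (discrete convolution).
y[0] = 2×4 = 8; y[1] = 2×2 + 5×4 = 24; y[2] = 2×5 + 5×2 + 5×4 = 40; y[3] = 5×5 + 5×2 = 35; y[4] = 5×5 = 25

[8, 24, 40, 35, 25]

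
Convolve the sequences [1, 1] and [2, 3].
y[0] = 1×2 = 2; y[1] = 1×3 + 1×2 = 5; y[2] = 1×3 = 3

[2, 5, 3]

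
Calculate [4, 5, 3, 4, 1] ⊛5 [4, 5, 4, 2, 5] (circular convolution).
Use y[k] = Σ_j a[j]·b[(k-j) mod 5]. y[0] = 4×4 + 5×5 + 3×2 + 4×4 + 1×5 = 68; y[1] = 4×5 + 5×4 + 3×5 + 4×2 + 1×4 = 67; y[2] = 4×4 + 5×5 + 3×4 + 4×5 + 1×2 = 75; y[3] = 4×2 + 5×4 + 3×5 + 4×4 + 1×5 = 64; y[4] = 4×5 + 5×2 + 3×4 + 4×5 + 1×4 = 66. Result: [68, 67, 75, 64, 66]

[68, 67, 75, 64, 66]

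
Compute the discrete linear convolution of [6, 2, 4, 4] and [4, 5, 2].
y[0] = 6×4 = 24; y[1] = 6×5 + 2×4 = 38; y[2] = 6×2 + 2×5 + 4×4 = 38; y[3] = 2×2 + 4×5 + 4×4 = 40; y[4] = 4×2 + 4×5 = 28; y[5] = 4×2 = 8

[24, 38, 38, 40, 28, 8]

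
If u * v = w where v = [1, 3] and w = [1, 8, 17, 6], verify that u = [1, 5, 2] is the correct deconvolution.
Forward-compute [1, 5, 2] * [1, 3]: w[0] = 1×1 = 1; w[1] = 1×3 + 5×1 = 8; w[2] = 5×3 + 2×1 = 17; w[3] = 2×3 = 6 → [1, 8, 17, 6]. Matches given w = [1, 8, 17, 6], so verified.

Verified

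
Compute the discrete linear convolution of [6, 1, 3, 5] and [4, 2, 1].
y[0] = 6×4 = 24; y[1] = 6×2 + 1×4 = 16; y[2] = 6×1 + 1×2 + 3×4 = 20; y[3] = 1×1 + 3×2 + 5×4 = 27; y[4] = 3×1 + 5×2 = 13; y[5] = 5×1 = 5

[24, 16, 20, 27, 13, 5]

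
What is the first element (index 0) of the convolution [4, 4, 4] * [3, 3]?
Use y[k] = Σ_i a[i]·b[k-i] at k=0. y[0] = 4×3 = 12

12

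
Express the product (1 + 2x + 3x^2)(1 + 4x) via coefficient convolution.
Ascending coefficients: a = [1, 2, 3], b = [1, 4]. c[0] = 1×1 = 1; c[1] = 1×4 + 2×1 = 6; c[2] = 2×4 + 3×1 = 11; c[3] = 3×4 = 12. Result coefficients: [1, 6, 11, 12] → 1 + 6x + 11x^2 + 12x^3

1 + 6x + 11x^2 + 12x^3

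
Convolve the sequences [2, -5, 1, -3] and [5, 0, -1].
y[0] = 2×5 = 10; y[1] = 2×0 + -5×5 = -25; y[2] = 2×-1 + -5×0 + 1×5 = 3; y[3] = -5×-1 + 1×0 + -3×5 = -10; y[4] = 1×-1 + -3×0 = -1; y[5] = -3×-1 = 3

[10, -25, 3, -10, -1, 3]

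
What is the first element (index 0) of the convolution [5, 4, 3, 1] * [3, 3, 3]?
Use y[k] = Σ_i a[i]·b[k-i] at k=0. y[0] = 5×3 = 15

15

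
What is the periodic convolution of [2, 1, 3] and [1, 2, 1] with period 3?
Use y[k] = Σ_j x[j]·h[(k-j) mod 3]. y[0] = 2×1 + 1×1 + 3×2 = 9; y[1] = 2×2 + 1×1 + 3×1 = 8; y[2] = 2×1 + 1×2 + 3×1 = 7. Result: [9, 8, 7]

[9, 8, 7]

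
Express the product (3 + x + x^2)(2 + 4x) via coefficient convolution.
Ascending coefficients: a = [3, 1, 1], b = [2, 4]. c[0] = 3×2 = 6; c[1] = 3×4 + 1×2 = 14; c[2] = 1×4 + 1×2 = 6; c[3] = 1×4 = 4. Result coefficients: [6, 14, 6, 4] → 6 + 14x + 6x^2 + 4x^3

6 + 14x + 6x^2 + 4x^3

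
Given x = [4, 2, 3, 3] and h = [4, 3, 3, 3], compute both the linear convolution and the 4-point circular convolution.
Linear: y_lin[0] = 4×4 = 16; y_lin[1] = 4×3 + 2×4 = 20; y_lin[2] = 4×3 + 2×3 + 3×4 = 30; y_lin[3] = 4×3 + 2×3 + 3×3 + 3×4 = 39; y_lin[4] = 2×3 + 3×3 + 3×3 = 24; y_lin[5] = 3×3 + 3×3 = 18; y_lin[6] = 3×3 = 9 → [16, 20, 30, 39, 24, 18, 9]. Circular (length 4): y[0] = 4×4 + 2×3 + 3×3 + 3×3 = 40; y[1] = 4×3 + 2×4 + 3×3 + 3×3 = 38; y[2] = 4×3 + 2×3 + 3×4 + 3×3 = 39; y[3] = 4×3 + 2×3 + 3×3 + 3×4 = 39 → [40, 38, 39, 39]

Linear: [16, 20, 30, 39, 24, 18, 9], Circular: [40, 38, 39, 39]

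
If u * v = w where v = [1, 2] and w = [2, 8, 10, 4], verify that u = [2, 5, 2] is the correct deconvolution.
Forward-compute [2, 5, 2] * [1, 2]: w[0] = 2×1 = 2; w[1] = 2×2 + 5×1 = 9; w[2] = 5×2 + 2×1 = 12; w[3] = 2×2 = 4 → [2, 9, 12, 4]. Does not match given w = [2, 8, 10, 4].

Not verified. [2, 5, 2] * [1, 2] = [2, 9, 12, 4], which differs from [2, 8, 10, 4] at index 1.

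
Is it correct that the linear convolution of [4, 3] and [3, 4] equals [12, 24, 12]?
Recompute linear convolution of [4, 3] and [3, 4]: y[0] = 4×3 = 12; y[1] = 4×4 + 3×3 = 25; y[2] = 3×4 = 12 → [12, 25, 12]. Compare to given [12, 24, 12]: they differ at index 1: given 24, correct 25, so answer: No

No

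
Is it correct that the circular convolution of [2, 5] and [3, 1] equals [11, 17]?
Recompute circular convolution of [2, 5] and [3, 1]: y[0] = 2×3 + 5×1 = 11; y[1] = 2×1 + 5×3 = 17 → [11, 17]. Given [11, 17] matches, so answer: Yes

Yes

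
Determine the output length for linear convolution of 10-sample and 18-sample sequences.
Linear/full convolution length: m + n - 1 = 10 + 18 - 1 = 27

27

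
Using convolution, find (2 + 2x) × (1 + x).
Ascending coefficients: a = [2, 2], b = [1, 1]. c[0] = 2×1 = 2; c[1] = 2×1 + 2×1 = 4; c[2] = 2×1 = 2. Result coefficients: [2, 4, 2] → 2 + 4x + 2x^2

2 + 4x + 2x^2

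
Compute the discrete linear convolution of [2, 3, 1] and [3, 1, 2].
y[0] = 2×3 = 6; y[1] = 2×1 + 3×3 = 11; y[2] = 2×2 + 3×1 + 1×3 = 10; y[3] = 3×2 + 1×1 = 7; y[4] = 1×2 = 2

[6, 11, 10, 7, 2]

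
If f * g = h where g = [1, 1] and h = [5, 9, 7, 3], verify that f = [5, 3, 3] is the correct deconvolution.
Forward-compute [5, 3, 3] * [1, 1]: h[0] = 5×1 = 5; h[1] = 5×1 + 3×1 = 8; h[2] = 3×1 + 3×1 = 6; h[3] = 3×1 = 3 → [5, 8, 6, 3]. Does not match given h = [5, 9, 7, 3].

Not verified. [5, 3, 3] * [1, 1] = [5, 8, 6, 3], which differs from [5, 9, 7, 3] at index 1.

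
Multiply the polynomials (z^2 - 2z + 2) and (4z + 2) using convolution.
Ascending coefficients: a = [2, -2, 1], b = [2, 4]. c[0] = 2×2 = 4; c[1] = 2×4 + -2×2 = 4; c[2] = -2×4 + 1×2 = -6; c[3] = 1×4 = 4. Result coefficients: [4, 4, -6, 4] → 4z^3 - 6z^2 + 4z + 4

4z^3 - 6z^2 + 4z + 4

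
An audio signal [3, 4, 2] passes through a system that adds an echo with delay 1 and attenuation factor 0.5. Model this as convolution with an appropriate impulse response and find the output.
Direct-path + delayed-attenuated-path model → impulse response h = [1, 0.5] (1 at lag 0, 0.5 at lag 1). Output y[n] = x[n] + 0.5·x[n - 1] (with x[n] = 0 outside 0..2): y[0] = 3 + 0.5×0 = 3; y[1] = 4 + 0.5×3 = 5.5; y[2] = 2 + 0.5×4 = 4.0; y[3] = 0 + 0.5×2 = 1.0. So y = [3, 5.5, 4.0, 1.0]

[3, 5.5, 4.0, 1.0]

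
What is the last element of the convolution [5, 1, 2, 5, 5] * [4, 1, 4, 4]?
Use y[k] = Σ_i a[i]·b[k-i] at k=7. y[7] = 5×4 = 20

20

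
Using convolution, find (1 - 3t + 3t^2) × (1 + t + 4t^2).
Ascending coefficients: a = [1, -3, 3], b = [1, 1, 4]. c[0] = 1×1 = 1; c[1] = 1×1 + -3×1 = -2; c[2] = 1×4 + -3×1 + 3×1 = 4; c[3] = -3×4 + 3×1 = -9; c[4] = 3×4 = 12. Result coefficients: [1, -2, 4, -9, 12] → 1 - 2t + 4t^2 - 9t^3 + 12t^4

1 - 2t + 4t^2 - 9t^3 + 12t^4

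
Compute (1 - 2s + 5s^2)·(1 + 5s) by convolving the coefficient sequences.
Ascending coefficients: a = [1, -2, 5], b = [1, 5]. c[0] = 1×1 = 1; c[1] = 1×5 + -2×1 = 3; c[2] = -2×5 + 5×1 = -5; c[3] = 5×5 = 25. Result coefficients: [1, 3, -5, 25] → 1 + 3s - 5s^2 + 25s^3

1 + 3s - 5s^2 + 25s^3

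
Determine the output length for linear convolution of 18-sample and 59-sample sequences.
Linear/full convolution length: m + n - 1 = 18 + 59 - 1 = 76

76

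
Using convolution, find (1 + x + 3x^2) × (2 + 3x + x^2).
Ascending coefficients: a = [1, 1, 3], b = [2, 3, 1]. c[0] = 1×2 = 2; c[1] = 1×3 + 1×2 = 5; c[2] = 1×1 + 1×3 + 3×2 = 10; c[3] = 1×1 + 3×3 = 10; c[4] = 3×1 = 3. Result coefficients: [2, 5, 10, 10, 3] → 2 + 5x + 10x^2 + 10x^3 + 3x^4

2 + 5x + 10x^2 + 10x^3 + 3x^4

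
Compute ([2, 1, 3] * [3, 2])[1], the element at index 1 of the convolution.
Use y[k] = Σ_i a[i]·b[k-i] at k=1. y[1] = 2×2 + 1×3 = 7

7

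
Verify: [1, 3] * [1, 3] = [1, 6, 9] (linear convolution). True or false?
Recompute linear convolution of [1, 3] and [1, 3]: y[0] = 1×1 = 1; y[1] = 1×3 + 3×1 = 6; y[2] = 3×3 = 9 → [1, 6, 9]. Given [1, 6, 9] matches, so answer: Yes

Yes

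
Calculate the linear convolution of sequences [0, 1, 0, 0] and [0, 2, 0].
y[0] = 0×0 = 0; y[1] = 0×2 + 1×0 = 0; y[2] = 0×0 + 1×2 + 0×0 = 2; y[3] = 1×0 + 0×2 + 0×0 = 0; y[4] = 0×0 + 0×2 = 0; y[5] = 0×0 = 0

[0, 0, 2, 0, 0, 0]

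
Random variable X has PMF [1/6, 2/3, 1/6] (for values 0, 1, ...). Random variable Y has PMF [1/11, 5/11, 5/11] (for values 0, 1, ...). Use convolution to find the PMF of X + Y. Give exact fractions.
P(X+Y=k) = Σ_i P(X=i)·P(Y=k-i) — a convolution of [1/6, 2/3, 1/6] and [1/11, 5/11, 5/11]. P(X+Y=0) = (1/6)×(1/11) = 1/66; P(X+Y=1) = (1/6)×(5/11) + (2/3)×(1/11) = 5/66 + 2/33 = 3/22; P(X+Y=2) = (1/6)×(5/11) + (2/3)×(5/11) + (1/6)×(1/11) = 5/66 + 10/33 + 1/66 = 13/33; P(X+Y=3) = (2/3)×(5/11) + (1/6)×(5/11) = 10/33 + 5/66 = 25/66; P(X+Y=4) = (1/6)×(5/11) = 5/66. PMF: [1/66, 3/22, 13/33, 25/66, 5/66] (sums to 1 ✓)

[1/66, 3/22, 13/33, 25/66, 5/66]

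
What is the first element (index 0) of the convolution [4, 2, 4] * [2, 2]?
Use y[k] = Σ_i a[i]·b[k-i] at k=0. y[0] = 4×2 = 8

8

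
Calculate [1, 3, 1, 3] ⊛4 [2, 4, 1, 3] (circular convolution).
Use y[k] = Σ_j u[j]·v[(k-j) mod 4]. y[0] = 1×2 + 3×3 + 1×1 + 3×4 = 24; y[1] = 1×4 + 3×2 + 1×3 + 3×1 = 16; y[2] = 1×1 + 3×4 + 1×2 + 3×3 = 24; y[3] = 1×3 + 3×1 + 1×4 + 3×2 = 16. Result: [24, 16, 24, 16]

[24, 16, 24, 16]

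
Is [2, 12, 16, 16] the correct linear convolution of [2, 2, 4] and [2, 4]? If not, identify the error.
Recompute linear convolution of [2, 2, 4] and [2, 4]: y[0] = 2×2 = 4; y[1] = 2×4 + 2×2 = 12; y[2] = 2×4 + 4×2 = 16; y[3] = 4×4 = 16 → [4, 12, 16, 16]. Compare to given [2, 12, 16, 16]: they differ at index 0: given 2, correct 4, so answer: No

No. Error at index 0: given 2, correct 4.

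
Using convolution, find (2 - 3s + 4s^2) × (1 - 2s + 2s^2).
Ascending coefficients: a = [2, -3, 4], b = [1, -2, 2]. c[0] = 2×1 = 2; c[1] = 2×-2 + -3×1 = -7; c[2] = 2×2 + -3×-2 + 4×1 = 14; c[3] = -3×2 + 4×-2 = -14; c[4] = 4×2 = 8. Result coefficients: [2, -7, 14, -14, 8] → 2 - 7s + 14s^2 - 14s^3 + 8s^4

2 - 7s + 14s^2 - 14s^3 + 8s^4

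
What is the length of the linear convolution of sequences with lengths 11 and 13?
Linear/full convolution length: m + n - 1 = 11 + 13 - 1 = 23

23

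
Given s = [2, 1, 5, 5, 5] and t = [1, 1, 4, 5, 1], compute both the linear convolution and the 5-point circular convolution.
Linear: y_lin[0] = 2×1 = 2; y_lin[1] = 2×1 + 1×1 = 3; y_lin[2] = 2×4 + 1×1 + 5×1 = 14; y_lin[3] = 2×5 + 1×4 + 5×1 + 5×1 = 24; y_lin[4] = 2×1 + 1×5 + 5×4 + 5×1 + 5×1 = 37; y_lin[5] = 1×1 + 5×5 + 5×4 + 5×1 = 51; y_lin[6] = 5×1 + 5×5 + 5×4 = 50; y_lin[7] = 5×1 + 5×5 = 30; y_lin[8] = 5×1 = 5 → [2, 3, 14, 24, 37, 51, 50, 30, 5]. Circular (length 5): y[0] = 2×1 + 1×1 + 5×5 + 5×4 + 5×1 = 53; y[1] = 2×1 + 1×1 + 5×1 + 5×5 + 5×4 = 53; y[2] = 2×4 + 1×1 + 5×1 + 5×1 + 5×5 = 44; y[3] = 2×5 + 1×4 + 5×1 + 5×1 + 5×1 = 29; y[4] = 2×1 + 1×5 + 5×4 + 5×1 + 5×1 = 37 → [53, 53, 44, 29, 37]

Linear: [2, 3, 14, 24, 37, 51, 50, 30, 5], Circular: [53, 53, 44, 29, 37]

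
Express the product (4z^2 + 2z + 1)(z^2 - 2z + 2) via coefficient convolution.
Ascending coefficients: a = [1, 2, 4], b = [2, -2, 1]. c[0] = 1×2 = 2; c[1] = 1×-2 + 2×2 = 2; c[2] = 1×1 + 2×-2 + 4×2 = 5; c[3] = 2×1 + 4×-2 = -6; c[4] = 4×1 = 4. Result coefficients: [2, 2, 5, -6, 4] → 4z^4 - 6z^3 + 5z^2 + 2z + 2

4z^4 - 6z^3 + 5z^2 + 2z + 2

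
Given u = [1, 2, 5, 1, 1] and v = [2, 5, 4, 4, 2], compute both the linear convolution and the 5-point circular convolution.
Linear: y_lin[0] = 1×2 = 2; y_lin[1] = 1×5 + 2×2 = 9; y_lin[2] = 1×4 + 2×5 + 5×2 = 24; y_lin[3] = 1×4 + 2×4 + 5×5 + 1×2 = 39; y_lin[4] = 1×2 + 2×4 + 5×4 + 1×5 + 1×2 = 37; y_lin[5] = 2×2 + 5×4 + 1×4 + 1×5 = 33; y_lin[6] = 5×2 + 1×4 + 1×4 = 18; y_lin[7] = 1×2 + 1×4 = 6; y_lin[8] = 1×2 = 2 → [2, 9, 24, 39, 37, 33, 18, 6, 2]. Circular (length 5): y[0] = 1×2 + 2×2 + 5×4 + 1×4 + 1×5 = 35; y[1] = 1×5 + 2×2 + 5×2 + 1×4 + 1×4 = 27; y[2] = 1×4 + 2×5 + 5×2 + 1×2 + 1×4 = 30; y[3] = 1×4 + 2×4 + 5×5 + 1×2 + 1×2 = 41; y[4] = 1×2 + 2×4 + 5×4 + 1×5 + 1×2 = 37 → [35, 27, 30, 41, 37]

Linear: [2, 9, 24, 39, 37, 33, 18, 6, 2], Circular: [35, 27, 30, 41, 37]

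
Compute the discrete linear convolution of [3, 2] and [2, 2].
y[0] = 3×2 = 6; y[1] = 3×2 + 2×2 = 10; y[2] = 2×2 = 4

[6, 10, 4]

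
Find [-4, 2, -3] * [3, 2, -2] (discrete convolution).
y[0] = -4×3 = -12; y[1] = -4×2 + 2×3 = -2; y[2] = -4×-2 + 2×2 + -3×3 = 3; y[3] = 2×-2 + -3×2 = -10; y[4] = -3×-2 = 6

[-12, -2, 3, -10, 6]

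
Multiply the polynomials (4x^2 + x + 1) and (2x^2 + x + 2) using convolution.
Ascending coefficients: a = [1, 1, 4], b = [2, 1, 2]. c[0] = 1×2 = 2; c[1] = 1×1 + 1×2 = 3; c[2] = 1×2 + 1×1 + 4×2 = 11; c[3] = 1×2 + 4×1 = 6; c[4] = 4×2 = 8. Result coefficients: [2, 3, 11, 6, 8] → 8x^4 + 6x^3 + 11x^2 + 3x + 2

8x^4 + 6x^3 + 11x^2 + 3x + 2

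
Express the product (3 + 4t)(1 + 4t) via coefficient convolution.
Ascending coefficients: a = [3, 4], b = [1, 4]. c[0] = 3×1 = 3; c[1] = 3×4 + 4×1 = 16; c[2] = 4×4 = 16. Result coefficients: [3, 16, 16] → 3 + 16t + 16t^2

3 + 16t + 16t^2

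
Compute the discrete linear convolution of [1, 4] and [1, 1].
y[0] = 1×1 = 1; y[1] = 1×1 + 4×1 = 5; y[2] = 4×1 = 4

[1, 5, 4]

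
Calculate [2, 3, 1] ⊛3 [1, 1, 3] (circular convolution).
Use y[k] = Σ_j x[j]·h[(k-j) mod 3]. y[0] = 2×1 + 3×3 + 1×1 = 12; y[1] = 2×1 + 3×1 + 1×3 = 8; y[2] = 2×3 + 3×1 + 1×1 = 10. Result: [12, 8, 10]

[12, 8, 10]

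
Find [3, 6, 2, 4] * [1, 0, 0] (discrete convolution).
y[0] = 3×1 = 3; y[1] = 3×0 + 6×1 = 6; y[2] = 3×0 + 6×0 + 2×1 = 2; y[3] = 6×0 + 2×0 + 4×1 = 4; y[4] = 2×0 + 4×0 = 0; y[5] = 4×0 = 0

[3, 6, 2, 4, 0, 0]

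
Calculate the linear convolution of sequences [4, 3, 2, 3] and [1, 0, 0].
y[0] = 4×1 = 4; y[1] = 4×0 + 3×1 = 3; y[2] = 4×0 + 3×0 + 2×1 = 2; y[3] = 3×0 + 2×0 + 3×1 = 3; y[4] = 2×0 + 3×0 = 0; y[5] = 3×0 = 0

[4, 3, 2, 3, 0, 0]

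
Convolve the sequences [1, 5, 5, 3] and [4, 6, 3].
y[0] = 1×4 = 4; y[1] = 1×6 + 5×4 = 26; y[2] = 1×3 + 5×6 + 5×4 = 53; y[3] = 5×3 + 5×6 + 3×4 = 57; y[4] = 5×3 + 3×6 = 33; y[5] = 3×3 = 9

[4, 26, 53, 57, 33, 9]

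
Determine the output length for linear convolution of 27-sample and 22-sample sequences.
Linear/full convolution length: m + n - 1 = 27 + 22 - 1 = 48

48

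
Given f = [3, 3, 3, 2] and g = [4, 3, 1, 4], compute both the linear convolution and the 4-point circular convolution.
Linear: y_lin[0] = 3×4 = 12; y_lin[1] = 3×3 + 3×4 = 21; y_lin[2] = 3×1 + 3×3 + 3×4 = 24; y_lin[3] = 3×4 + 3×1 + 3×3 + 2×4 = 32; y_lin[4] = 3×4 + 3×1 + 2×3 = 21; y_lin[5] = 3×4 + 2×1 = 14; y_lin[6] = 2×4 = 8 → [12, 21, 24, 32, 21, 14, 8]. Circular (length 4): y[0] = 3×4 + 3×4 + 3×1 + 2×3 = 33; y[1] = 3×3 + 3×4 + 3×4 + 2×1 = 35; y[2] = 3×1 + 3×3 + 3×4 + 2×4 = 32; y[3] = 3×4 + 3×1 + 3×3 + 2×4 = 32 → [33, 35, 32, 32]

Linear: [12, 21, 24, 32, 21, 14, 8], Circular: [33, 35, 32, 32]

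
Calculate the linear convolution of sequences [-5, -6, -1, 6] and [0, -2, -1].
y[0] = -5×0 = 0; y[1] = -5×-2 + -6×0 = 10; y[2] = -5×-1 + -6×-2 + -1×0 = 17; y[3] = -6×-1 + -1×-2 + 6×0 = 8; y[4] = -1×-1 + 6×-2 = -11; y[5] = 6×-1 = -6

[0, 10, 17, 8, -11, -6]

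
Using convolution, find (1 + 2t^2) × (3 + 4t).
Ascending coefficients: a = [1, 0, 2], b = [3, 4]. c[0] = 1×3 = 3; c[1] = 1×4 + 0×3 = 4; c[2] = 0×4 + 2×3 = 6; c[3] = 2×4 = 8. Result coefficients: [3, 4, 6, 8] → 3 + 4t + 6t^2 + 8t^3

3 + 4t + 6t^2 + 8t^3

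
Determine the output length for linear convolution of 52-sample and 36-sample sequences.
Linear/full convolution length: m + n - 1 = 52 + 36 - 1 = 87

87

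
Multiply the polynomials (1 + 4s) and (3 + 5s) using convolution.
Ascending coefficients: a = [1, 4], b = [3, 5]. c[0] = 1×3 = 3; c[1] = 1×5 + 4×3 = 17; c[2] = 4×5 = 20. Result coefficients: [3, 17, 20] → 3 + 17s + 20s^2

3 + 17s + 20s^2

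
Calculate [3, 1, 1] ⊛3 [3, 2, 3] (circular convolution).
Use y[k] = Σ_j x[j]·h[(k-j) mod 3]. y[0] = 3×3 + 1×3 + 1×2 = 14; y[1] = 3×2 + 1×3 + 1×3 = 12; y[2] = 3×3 + 1×2 + 1×3 = 14. Result: [14, 12, 14]

[14, 12, 14]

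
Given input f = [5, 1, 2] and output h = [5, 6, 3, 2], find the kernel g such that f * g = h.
Output length 4 = len(f) + len(g) - 1 ⇒ len(g) = 2. Solve g forward using g[k] = (h[k] - Σ_{i≥1} f[i]·g[k-i]) / f[0]: g[0] = h[0] / f[0] = 5 / 5 = 1; g[1] = (h[1] - 1×1) / f[0] = (6 - 1×1) / 5 = 1. So g = [1, 1]. Forward-check [5, 1, 2] * [1, 1]: h[0] = 5×1 = 5; h[1] = 5×1 + 1×1 = 6; h[2] = 1×1 + 2×1 = 3; h[3] = 2×1 = 2 → [5, 6, 3, 2] ✓

[1, 1]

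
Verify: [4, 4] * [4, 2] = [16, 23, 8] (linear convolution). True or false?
Recompute linear convolution of [4, 4] and [4, 2]: y[0] = 4×4 = 16; y[1] = 4×2 + 4×4 = 24; y[2] = 4×2 = 8 → [16, 24, 8]. Compare to given [16, 23, 8]: they differ at index 1: given 23, correct 24, so answer: No

No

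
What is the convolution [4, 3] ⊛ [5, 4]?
y[0] = 4×5 = 20; y[1] = 4×4 + 3×5 = 31; y[2] = 3×4 = 12

[20, 31, 12]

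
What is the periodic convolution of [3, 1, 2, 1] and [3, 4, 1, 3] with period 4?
Use y[k] = Σ_j s[j]·t[(k-j) mod 4]. y[0] = 3×3 + 1×3 + 2×1 + 1×4 = 18; y[1] = 3×4 + 1×3 + 2×3 + 1×1 = 22; y[2] = 3×1 + 1×4 + 2×3 + 1×3 = 16; y[3] = 3×3 + 1×1 + 2×4 + 1×3 = 21. Result: [18, 22, 16, 21]

[18, 22, 16, 21]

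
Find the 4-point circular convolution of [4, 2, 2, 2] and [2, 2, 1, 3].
Use y[k] = Σ_j x[j]·h[(k-j) mod 4]. y[0] = 4×2 + 2×3 + 2×1 + 2×2 = 20; y[1] = 4×2 + 2×2 + 2×3 + 2×1 = 20; y[2] = 4×1 + 2×2 + 2×2 + 2×3 = 18; y[3] = 4×3 + 2×1 + 2×2 + 2×2 = 22. Result: [20, 20, 18, 22]

[20, 20, 18, 22]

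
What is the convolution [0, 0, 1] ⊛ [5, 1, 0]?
y[0] = 0×5 = 0; y[1] = 0×1 + 0×5 = 0; y[2] = 0×0 + 0×1 + 1×5 = 5; y[3] = 0×0 + 1×1 = 1; y[4] = 1×0 = 0

[0, 0, 5, 1, 0]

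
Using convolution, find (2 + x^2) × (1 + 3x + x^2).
Ascending coefficients: a = [2, 0, 1], b = [1, 3, 1]. c[0] = 2×1 = 2; c[1] = 2×3 + 0×1 = 6; c[2] = 2×1 + 0×3 + 1×1 = 3; c[3] = 0×1 + 1×3 = 3; c[4] = 1×1 = 1. Result coefficients: [2, 6, 3, 3, 1] → 2 + 6x + 3x^2 + 3x^3 + x^4

2 + 6x + 3x^2 + 3x^3 + x^4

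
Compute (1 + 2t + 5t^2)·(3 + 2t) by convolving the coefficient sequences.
Ascending coefficients: a = [1, 2, 5], b = [3, 2]. c[0] = 1×3 = 3; c[1] = 1×2 + 2×3 = 8; c[2] = 2×2 + 5×3 = 19; c[3] = 5×2 = 10. Result coefficients: [3, 8, 19, 10] → 3 + 8t + 19t^2 + 10t^3

3 + 8t + 19t^2 + 10t^3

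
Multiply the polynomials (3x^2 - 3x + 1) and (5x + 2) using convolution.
Ascending coefficients: a = [1, -3, 3], b = [2, 5]. c[0] = 1×2 = 2; c[1] = 1×5 + -3×2 = -1; c[2] = -3×5 + 3×2 = -9; c[3] = 3×5 = 15. Result coefficients: [2, -1, -9, 15] → 15x^3 - 9x^2 - x + 2

15x^3 - 9x^2 - x + 2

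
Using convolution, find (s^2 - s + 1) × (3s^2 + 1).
Ascending coefficients: a = [1, -1, 1], b = [1, 0, 3]. c[0] = 1×1 = 1; c[1] = 1×0 + -1×1 = -1; c[2] = 1×3 + -1×0 + 1×1 = 4; c[3] = -1×3 + 1×0 = -3; c[4] = 1×3 = 3. Result coefficients: [1, -1, 4, -3, 3] → 3s^4 - 3s^3 + 4s^2 - s + 1

3s^4 - 3s^3 + 4s^2 - s + 1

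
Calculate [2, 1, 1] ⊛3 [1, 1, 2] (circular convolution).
Use y[k] = Σ_j a[j]·b[(k-j) mod 3]. y[0] = 2×1 + 1×2 + 1×1 = 5; y[1] = 2×1 + 1×1 + 1×2 = 5; y[2] = 2×2 + 1×1 + 1×1 = 6. Result: [5, 5, 6]

[5, 5, 6]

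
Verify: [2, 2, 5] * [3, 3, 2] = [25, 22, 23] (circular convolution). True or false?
Recompute circular convolution of [2, 2, 5] and [3, 3, 2]: y[0] = 2×3 + 2×2 + 5×3 = 25; y[1] = 2×3 + 2×3 + 5×2 = 22; y[2] = 2×2 + 2×3 + 5×3 = 25 → [25, 22, 25]. Compare to given [25, 22, 23]: they differ at index 2: given 23, correct 25, so answer: No

No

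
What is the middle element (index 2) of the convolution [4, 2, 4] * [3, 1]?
Use y[k] = Σ_i a[i]·b[k-i] at k=2. y[2] = 2×1 + 4×3 = 14

14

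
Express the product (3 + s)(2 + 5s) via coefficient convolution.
Ascending coefficients: a = [3, 1], b = [2, 5]. c[0] = 3×2 = 6; c[1] = 3×5 + 1×2 = 17; c[2] = 1×5 = 5. Result coefficients: [6, 17, 5] → 6 + 17s + 5s^2

6 + 17s + 5s^2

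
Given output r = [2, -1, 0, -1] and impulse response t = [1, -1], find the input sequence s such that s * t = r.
Deconvolve r=[2, -1, 0, -1] by t=[1, -1]. Since t[0]=1, solve forward: s[0] = r[0] / 1 = 2; s[1] = (r[1] - 2×-1) / 1 = 1; s[2] = (r[2] - 1×-1) / 1 = 1. So s = [2, 1, 1]. Check by forward convolution: r[0] = 2×1 = 2; r[1] = 2×-1 + 1×1 = -1; r[2] = 1×-1 + 1×1 = 0; r[3] = 1×-1 = -1

[2, 1, 1]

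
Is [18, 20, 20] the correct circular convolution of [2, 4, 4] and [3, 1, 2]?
Recompute circular convolution of [2, 4, 4] and [3, 1, 2]: y[0] = 2×3 + 4×2 + 4×1 = 18; y[1] = 2×1 + 4×3 + 4×2 = 22; y[2] = 2×2 + 4×1 + 4×3 = 20 → [18, 22, 20]. Compare to given [18, 20, 20]: they differ at index 1: given 20, correct 22, so answer: No

No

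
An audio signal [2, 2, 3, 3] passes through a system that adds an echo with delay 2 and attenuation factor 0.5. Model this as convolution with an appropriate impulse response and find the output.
Direct-path + delayed-attenuated-path model → impulse response h = [1, 0, 0.5] (1 at lag 0, 0.5 at lag 2). Output y[n] = x[n] + 0.5·x[n - 2] (with x[n] = 0 outside 0..3): y[0] = 2 + 0.5×0 = 2; y[1] = 2 + 0.5×0 = 2; y[2] = 3 + 0.5×2 = 4.0; y[3] = 3 + 0.5×2 = 4.0; y[4] = 0 + 0.5×3 = 1.5; y[5] = 0 + 0.5×3 = 1.5. So y = [2, 2, 4.0, 4.0, 1.5, 1.5]

[2, 2, 4.0, 4.0, 1.5, 1.5]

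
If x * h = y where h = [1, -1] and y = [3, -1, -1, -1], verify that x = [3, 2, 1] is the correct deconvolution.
Forward-compute [3, 2, 1] * [1, -1]: y[0] = 3×1 = 3; y[1] = 3×-1 + 2×1 = -1; y[2] = 2×-1 + 1×1 = -1; y[3] = 1×-1 = -1 → [3, -1, -1, -1]. Matches given y = [3, -1, -1, -1], so verified.

Verified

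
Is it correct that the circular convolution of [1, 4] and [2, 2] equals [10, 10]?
Recompute circular convolution of [1, 4] and [2, 2]: y[0] = 1×2 + 4×2 = 10; y[1] = 1×2 + 4×2 = 10 → [10, 10]. Given [10, 10] matches, so answer: Yes

Yes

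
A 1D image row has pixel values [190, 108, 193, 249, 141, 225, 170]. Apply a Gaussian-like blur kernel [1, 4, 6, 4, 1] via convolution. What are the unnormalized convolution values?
Convolve image row [190, 108, 193, 249, 141, 225, 170] with kernel [1, 4, 6, 4, 1]: y[0] = 190×1 = 190; y[1] = 190×4 + 108×1 = 868; y[2] = 190×6 + 108×4 + 193×1 = 1765; y[3] = 190×4 + 108×6 + 193×4 + 249×1 = 2429; y[4] = 190×1 + 108×4 + 193×6 + 249×4 + 141×1 = 2917; y[5] = 108×1 + 193×4 + 249×6 + 141×4 + 225×1 = 3163; y[6] = 193×1 + 249×4 + 141×6 + 225×4 + 170×1 = 3105; y[7] = 249×1 + 141×4 + 225×6 + 170×4 = 2843; y[8] = 141×1 + 225×4 + 170×6 = 2061; y[9] = 225×1 + 170×4 = 905; y[10] = 170×1 = 170 → [190, 868, 1765, 2429, 2917, 3163, 3105, 2843, 2061, 905, 170]. Normalization factor = sum(kernel) = 16.

[190, 868, 1765, 2429, 2917, 3163, 3105, 2843, 2061, 905, 170]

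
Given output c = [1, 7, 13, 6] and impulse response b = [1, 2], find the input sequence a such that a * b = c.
Deconvolve c=[1, 7, 13, 6] by b=[1, 2]. Since b[0]=1, solve forward: a[0] = c[0] / 1 = 1; a[1] = (c[1] - 1×2) / 1 = 5; a[2] = (c[2] - 5×2) / 1 = 3. So a = [1, 5, 3]. Check by forward convolution: c[0] = 1×1 = 1; c[1] = 1×2 + 5×1 = 7; c[2] = 5×2 + 3×1 = 13; c[3] = 3×2 = 6

[1, 5, 3]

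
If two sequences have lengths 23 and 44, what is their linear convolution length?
Linear/full convolution length: m + n - 1 = 23 + 44 - 1 = 66

66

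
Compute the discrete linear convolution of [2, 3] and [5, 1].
y[0] = 2×5 = 10; y[1] = 2×1 + 3×5 = 17; y[2] = 3×1 = 3

[10, 17, 3]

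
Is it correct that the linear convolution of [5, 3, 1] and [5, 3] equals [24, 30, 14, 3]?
Recompute linear convolution of [5, 3, 1] and [5, 3]: y[0] = 5×5 = 25; y[1] = 5×3 + 3×5 = 30; y[2] = 3×3 + 1×5 = 14; y[3] = 1×3 = 3 → [25, 30, 14, 3]. Compare to given [24, 30, 14, 3]: they differ at index 0: given 24, correct 25, so answer: No

No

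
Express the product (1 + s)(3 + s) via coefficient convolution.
Ascending coefficients: a = [1, 1], b = [3, 1]. c[0] = 1×3 = 3; c[1] = 1×1 + 1×3 = 4; c[2] = 1×1 = 1. Result coefficients: [3, 4, 1] → 3 + 4s + s^2

3 + 4s + s^2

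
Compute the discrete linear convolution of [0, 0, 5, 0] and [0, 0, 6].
y[0] = 0×0 = 0; y[1] = 0×0 + 0×0 = 0; y[2] = 0×6 + 0×0 + 5×0 = 0; y[3] = 0×6 + 5×0 + 0×0 = 0; y[4] = 5×6 + 0×0 = 30; y[5] = 0×6 = 0

[0, 0, 0, 0, 30, 0]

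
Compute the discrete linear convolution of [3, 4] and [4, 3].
y[0] = 3×4 = 12; y[1] = 3×3 + 4×4 = 25; y[2] = 4×3 = 12

[12, 25, 12]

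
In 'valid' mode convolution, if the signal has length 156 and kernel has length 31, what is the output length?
'Valid' mode counts only positions where the kernel fully overlaps the signal: m - n + 1 = 156 - 31 + 1 = 126

126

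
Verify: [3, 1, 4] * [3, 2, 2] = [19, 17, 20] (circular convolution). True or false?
Recompute circular convolution of [3, 1, 4] and [3, 2, 2]: y[0] = 3×3 + 1×2 + 4×2 = 19; y[1] = 3×2 + 1×3 + 4×2 = 17; y[2] = 3×2 + 1×2 + 4×3 = 20 → [19, 17, 20]. Given [19, 17, 20] matches, so answer: Yes

Yes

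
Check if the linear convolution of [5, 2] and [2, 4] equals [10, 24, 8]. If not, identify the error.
Recompute linear convolution of [5, 2] and [2, 4]: y[0] = 5×2 = 10; y[1] = 5×4 + 2×2 = 24; y[2] = 2×4 = 8 → [10, 24, 8]. Given [10, 24, 8] matches, so answer: Yes

Yes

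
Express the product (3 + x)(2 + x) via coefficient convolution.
Ascending coefficients: a = [3, 1], b = [2, 1]. c[0] = 3×2 = 6; c[1] = 3×1 + 1×2 = 5; c[2] = 1×1 = 1. Result coefficients: [6, 5, 1] → 6 + 5x + x^2

6 + 5x + x^2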